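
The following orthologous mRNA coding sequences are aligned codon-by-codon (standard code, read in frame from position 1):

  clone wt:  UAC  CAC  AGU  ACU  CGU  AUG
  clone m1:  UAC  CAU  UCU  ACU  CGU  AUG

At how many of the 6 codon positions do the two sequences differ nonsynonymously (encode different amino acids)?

0

Codon 1: UAC Tyr / UAC Tyr — identical.
Codon 2: CAC His / CAU His — synonymous.
Codon 3: AGU Ser / UCU Ser — synonymous.
Codon 4: ACU Thr / ACU Thr — identical.
Codon 5: CGU Arg / CGU Arg — identical.
Codon 6: AUG Met / AUG Met — identical.
Nonsynonymous differences: 0.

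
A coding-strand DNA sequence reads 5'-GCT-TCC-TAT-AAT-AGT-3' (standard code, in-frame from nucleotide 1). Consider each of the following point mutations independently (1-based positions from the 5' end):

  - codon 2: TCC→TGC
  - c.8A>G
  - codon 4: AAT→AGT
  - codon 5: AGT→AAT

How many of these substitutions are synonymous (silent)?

Codon 2: TCC (Ser) → TGC (Cys) — missense.
Codon 3: TAT (Tyr) → TGT (Cys) — missense.
Codon 4: AAT (Asn) → AGT (Ser) — missense.
Codon 5: AGT (Ser) → AAT (Asn) — missense.
Synonymous: 0 of 4.

0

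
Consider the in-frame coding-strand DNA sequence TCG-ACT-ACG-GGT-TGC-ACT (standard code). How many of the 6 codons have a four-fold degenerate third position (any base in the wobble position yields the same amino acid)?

5

Codon 1 TCG (Ser): third position 4-fold.
Codon 2 ACT (Thr): third position 4-fold.
Codon 3 ACG (Thr): third position 4-fold.
Codon 4 GGT (Gly): third position 4-fold.
Codon 5 TGC (Cys): third position 2-fold.
Codon 6 ACT (Thr): third position 4-fold.
Four-fold degenerate third positions: 5.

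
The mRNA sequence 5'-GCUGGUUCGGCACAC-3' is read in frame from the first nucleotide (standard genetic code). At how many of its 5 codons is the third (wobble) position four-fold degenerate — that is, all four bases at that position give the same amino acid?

Codon 1 GCU (Ala): third position 4-fold.
Codon 2 GGU (Gly): third position 4-fold.
Codon 3 UCG (Ser): third position 4-fold.
Codon 4 GCA (Ala): third position 4-fold.
Codon 5 CAC (His): third position 2-fold.
Four-fold degenerate third positions: 4.

4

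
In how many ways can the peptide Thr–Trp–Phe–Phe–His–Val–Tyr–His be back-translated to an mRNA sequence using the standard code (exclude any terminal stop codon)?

512

Thr: 4 codons.
Trp: 1 codon.
Phe: 2 codons.
Phe: 2 codons.
His: 2 codons.
Val: 4 codons.
Tyr: 2 codons.
His: 2 codons.
4 × 1 × 2 × 2 × 2 × 4 × 2 × 2 = 512.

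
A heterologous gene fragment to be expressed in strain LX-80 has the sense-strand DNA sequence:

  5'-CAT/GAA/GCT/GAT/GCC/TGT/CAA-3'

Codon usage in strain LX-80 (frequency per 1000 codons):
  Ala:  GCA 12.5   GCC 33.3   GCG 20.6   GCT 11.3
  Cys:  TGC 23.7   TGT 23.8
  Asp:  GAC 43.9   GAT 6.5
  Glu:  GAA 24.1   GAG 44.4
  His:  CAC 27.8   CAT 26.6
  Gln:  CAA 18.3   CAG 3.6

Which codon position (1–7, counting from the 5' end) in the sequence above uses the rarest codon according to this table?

Codon 1 CAT (His): 26.6 per 1000.
Codon 2 GAA (Glu): 24.1 per 1000.
Codon 3 GCT (Ala): 11.3 per 1000.
Codon 4 GAT (Asp): 6.5 per 1000.
Codon 5 GCC (Ala): 33.3 per 1000.
Codon 6 TGT (Cys): 23.8 per 1000.
Codon 7 CAA (Gln): 18.3 per 1000.
Lowest frequency is 6.5 at codon 4.

4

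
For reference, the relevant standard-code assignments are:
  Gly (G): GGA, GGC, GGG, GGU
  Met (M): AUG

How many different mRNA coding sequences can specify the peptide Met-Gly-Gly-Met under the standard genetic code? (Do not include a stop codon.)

Met: 1 codon.
Gly: 4 codons.
Gly: 4 codons.
Met: 1 codon.
1 × 4 × 4 × 1 = 16.

16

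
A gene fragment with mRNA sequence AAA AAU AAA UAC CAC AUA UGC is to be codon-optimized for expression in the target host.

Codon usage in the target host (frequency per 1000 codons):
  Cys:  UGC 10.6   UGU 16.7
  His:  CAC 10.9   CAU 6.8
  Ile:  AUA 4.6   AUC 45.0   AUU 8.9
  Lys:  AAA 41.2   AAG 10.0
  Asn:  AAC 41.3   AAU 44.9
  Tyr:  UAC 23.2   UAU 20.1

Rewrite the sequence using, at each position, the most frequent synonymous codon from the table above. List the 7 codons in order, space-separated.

Codon 1 (Lys): best is AAA at 41.2.
Codon 2 (Asn): best is AAU at 44.9.
Codon 3 (Lys): best is AAA at 41.2.
Codon 4 (Tyr): best is UAC at 23.2.
Codon 5 (His): best is CAC at 10.9.
Codon 6 (Ile): best is AUC at 45.0.
Codon 7 (Cys): best is UGU at 16.7.

AAA AAU AAA UAC CAC AUC UGU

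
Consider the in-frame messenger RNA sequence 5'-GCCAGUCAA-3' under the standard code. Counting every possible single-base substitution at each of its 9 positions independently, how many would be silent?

5

Codon 1 (GCC, Ala): 3 synonymous substitutions.
Codon 2 (AGU, Ser): 1 synonymous substitution.
Codon 3 (CAA, Gln): 1 synonymous substitution.
Total: 3 + 1 + 1 = 5.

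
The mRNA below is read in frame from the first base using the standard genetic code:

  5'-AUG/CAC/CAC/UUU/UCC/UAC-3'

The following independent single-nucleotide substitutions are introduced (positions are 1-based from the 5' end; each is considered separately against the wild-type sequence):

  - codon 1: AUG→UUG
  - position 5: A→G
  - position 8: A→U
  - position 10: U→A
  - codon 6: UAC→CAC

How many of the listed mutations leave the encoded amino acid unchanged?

Codon 1: AUG (Met) → UUG (Leu) — missense.
Codon 2: CAC (His) → CGC (Arg) — missense.
Codon 3: CAC (His) → CUC (Leu) — missense.
Codon 4: UUU (Phe) → AUU (Ile) — missense.
Codon 6: UAC (Tyr) → CAC (His) — missense.
Synonymous: 0 of 5.

0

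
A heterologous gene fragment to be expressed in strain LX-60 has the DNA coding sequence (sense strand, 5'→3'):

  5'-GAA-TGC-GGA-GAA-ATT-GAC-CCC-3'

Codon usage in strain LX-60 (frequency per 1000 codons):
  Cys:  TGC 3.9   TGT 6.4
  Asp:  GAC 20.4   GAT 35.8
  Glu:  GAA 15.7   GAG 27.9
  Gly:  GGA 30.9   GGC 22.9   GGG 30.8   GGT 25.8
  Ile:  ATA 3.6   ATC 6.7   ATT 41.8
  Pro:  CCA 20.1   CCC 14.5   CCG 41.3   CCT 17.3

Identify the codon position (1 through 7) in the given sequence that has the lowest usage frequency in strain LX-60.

2

Codon 1 GAA (Glu): 15.7 per 1000.
Codon 2 TGC (Cys): 3.9 per 1000.
Codon 3 GGA (Gly): 30.9 per 1000.
Codon 4 GAA (Glu): 15.7 per 1000.
Codon 5 ATT (Ile): 41.8 per 1000.
Codon 6 GAC (Asp): 20.4 per 1000.
Codon 7 CCC (Pro): 14.5 per 1000.
Lowest frequency is 3.9 at codon 2.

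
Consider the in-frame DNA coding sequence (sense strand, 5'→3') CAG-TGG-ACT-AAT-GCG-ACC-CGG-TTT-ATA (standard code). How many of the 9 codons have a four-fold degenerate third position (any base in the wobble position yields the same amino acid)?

Codon 1 CAG (Gln): third position 2-fold.
Codon 2 TGG (Trp): third position 1-fold.
Codon 3 ACT (Thr): third position 4-fold.
Codon 4 AAT (Asn): third position 2-fold.
Codon 5 GCG (Ala): third position 4-fold.
Codon 6 ACC (Thr): third position 4-fold.
Codon 7 CGG (Arg): third position 4-fold.
Codon 8 TTT (Phe): third position 2-fold.
Codon 9 ATA (Ile): third position 3-fold.
Four-fold degenerate third positions: 4.

4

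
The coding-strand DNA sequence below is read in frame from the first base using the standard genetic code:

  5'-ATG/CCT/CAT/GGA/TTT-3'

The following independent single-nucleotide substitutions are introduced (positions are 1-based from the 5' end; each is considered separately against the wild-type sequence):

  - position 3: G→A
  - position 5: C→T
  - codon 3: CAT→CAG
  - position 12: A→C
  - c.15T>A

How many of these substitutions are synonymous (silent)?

Codon 1: ATG (Met) → ATA (Ile) — missense.
Codon 2: CCT (Pro) → CTT (Leu) — missense.
Codon 3: CAT (His) → CAG (Gln) — missense.
Codon 4: GGA (Gly) → GGC (Gly) — synonymous.
Codon 5: TTT (Phe) → TTA (Leu) — missense.
Synonymous: 1 of 5.

1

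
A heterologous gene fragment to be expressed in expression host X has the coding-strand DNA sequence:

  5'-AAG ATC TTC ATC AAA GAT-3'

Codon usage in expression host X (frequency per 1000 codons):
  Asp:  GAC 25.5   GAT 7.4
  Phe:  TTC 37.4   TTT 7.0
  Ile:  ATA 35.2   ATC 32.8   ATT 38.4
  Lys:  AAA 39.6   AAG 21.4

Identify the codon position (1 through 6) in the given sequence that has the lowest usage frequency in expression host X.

6

Codon 1 AAG (Lys): 21.4 per 1000.
Codon 2 ATC (Ile): 32.8 per 1000.
Codon 3 TTC (Phe): 37.4 per 1000.
Codon 4 ATC (Ile): 32.8 per 1000.
Codon 5 AAA (Lys): 39.6 per 1000.
Codon 6 GAT (Asp): 7.4 per 1000.
Lowest frequency is 7.4 at codon 6.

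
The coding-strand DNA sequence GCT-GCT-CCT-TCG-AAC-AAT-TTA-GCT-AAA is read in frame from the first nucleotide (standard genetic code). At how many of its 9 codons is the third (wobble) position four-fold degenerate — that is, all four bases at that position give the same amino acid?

Codon 1 GCT (Ala): third position 4-fold.
Codon 2 GCT (Ala): third position 4-fold.
Codon 3 CCT (Pro): third position 4-fold.
Codon 4 TCG (Ser): third position 4-fold.
Codon 5 AAC (Asn): third position 2-fold.
Codon 6 AAT (Asn): third position 2-fold.
Codon 7 TTA (Leu): third position 2-fold.
Codon 8 GCT (Ala): third position 4-fold.
Codon 9 AAA (Lys): third position 2-fold.
Four-fold degenerate third positions: 5.

5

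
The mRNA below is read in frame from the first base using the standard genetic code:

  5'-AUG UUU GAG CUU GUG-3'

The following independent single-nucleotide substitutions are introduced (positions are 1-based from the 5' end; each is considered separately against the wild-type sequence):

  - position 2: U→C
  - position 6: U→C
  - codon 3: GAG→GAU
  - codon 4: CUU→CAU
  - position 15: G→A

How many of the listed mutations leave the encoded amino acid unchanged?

Codon 1: AUG (Met) → ACG (Thr) — missense.
Codon 2: UUU (Phe) → UUC (Phe) — synonymous.
Codon 3: GAG (Glu) → GAU (Asp) — missense.
Codon 4: CUU (Leu) → CAU (His) — missense.
Codon 5: GUG (Val) → GUA (Val) — synonymous.
Synonymous: 2 of 5.

2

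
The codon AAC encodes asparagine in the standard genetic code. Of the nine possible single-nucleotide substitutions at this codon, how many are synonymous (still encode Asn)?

Position 1: none → 0 synonymous.
Position 2: none → 0 synonymous.
Position 3: AAT → 1 synonymous.
Total: 0 + 0 + 1 = 1.

1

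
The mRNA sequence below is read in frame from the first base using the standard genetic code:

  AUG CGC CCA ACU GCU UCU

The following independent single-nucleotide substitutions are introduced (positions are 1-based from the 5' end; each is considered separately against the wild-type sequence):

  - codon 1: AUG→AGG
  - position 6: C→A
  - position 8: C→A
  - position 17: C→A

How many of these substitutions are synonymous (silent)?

Codon 1: AUG (Met) → AGG (Arg) — missense.
Codon 2: CGC (Arg) → CGA (Arg) — synonymous.
Codon 3: CCA (Pro) → CAA (Gln) — missense.
Codon 6: UCU (Ser) → UAU (Tyr) — missense.
Synonymous: 1 of 4.

1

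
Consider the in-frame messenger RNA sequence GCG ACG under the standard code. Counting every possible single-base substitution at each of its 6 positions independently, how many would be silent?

6

Codon 1 (GCG, Ala): 3 synonymous substitutions.
Codon 2 (ACG, Thr): 3 synonymous substitutions.
Total: 3 + 3 = 6.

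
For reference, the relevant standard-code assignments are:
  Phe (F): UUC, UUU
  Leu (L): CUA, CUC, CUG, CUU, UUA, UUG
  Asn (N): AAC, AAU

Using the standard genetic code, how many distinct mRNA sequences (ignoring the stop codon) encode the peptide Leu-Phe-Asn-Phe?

48

Leu: 6 codons.
Phe: 2 codons.
Asn: 2 codons.
Phe: 2 codons.
6 × 2 × 2 × 2 = 48.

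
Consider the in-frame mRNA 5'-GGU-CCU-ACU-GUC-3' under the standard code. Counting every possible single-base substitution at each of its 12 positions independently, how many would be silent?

Codon 1 (GGU, Gly): 3 synonymous substitutions.
Codon 2 (CCU, Pro): 3 synonymous substitutions.
Codon 3 (ACU, Thr): 3 synonymous substitutions.
Codon 4 (GUC, Val): 3 synonymous substitutions.
Total: 3 + 3 + 3 + 3 = 12.

12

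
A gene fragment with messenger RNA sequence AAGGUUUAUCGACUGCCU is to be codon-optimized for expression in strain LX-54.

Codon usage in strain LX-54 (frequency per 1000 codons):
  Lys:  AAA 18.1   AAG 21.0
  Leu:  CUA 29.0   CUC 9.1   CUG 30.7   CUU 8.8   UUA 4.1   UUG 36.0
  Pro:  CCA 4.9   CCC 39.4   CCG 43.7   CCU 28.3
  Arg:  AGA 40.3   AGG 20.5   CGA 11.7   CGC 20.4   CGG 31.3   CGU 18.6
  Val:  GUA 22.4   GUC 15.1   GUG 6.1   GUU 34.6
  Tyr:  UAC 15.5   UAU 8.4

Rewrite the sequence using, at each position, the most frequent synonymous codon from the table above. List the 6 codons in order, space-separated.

AAG GUU UAC AGA UUG CCG

Codon 1 (Lys): best is AAG at 21.0.
Codon 2 (Val): best is GUU at 34.6.
Codon 3 (Tyr): best is UAC at 15.5.
Codon 4 (Arg): best is AGA at 40.3.
Codon 5 (Leu): best is UUG at 36.0.
Codon 6 (Pro): best is CCG at 43.7.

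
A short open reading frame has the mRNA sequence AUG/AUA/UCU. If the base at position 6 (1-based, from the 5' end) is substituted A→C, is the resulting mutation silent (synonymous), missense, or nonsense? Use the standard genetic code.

silent

Position 6 falls in codon 2: AUA → Ile.
After the substitution the codon is AUC → Ile.
Both encode Ile, so the change is synonymous.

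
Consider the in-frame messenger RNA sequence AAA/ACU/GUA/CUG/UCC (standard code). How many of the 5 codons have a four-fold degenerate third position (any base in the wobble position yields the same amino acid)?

4

Codon 1 AAA (Lys): third position 2-fold.
Codon 2 ACU (Thr): third position 4-fold.
Codon 3 GUA (Val): third position 4-fold.
Codon 4 CUG (Leu): third position 4-fold.
Codon 5 UCC (Ser): third position 4-fold.
Four-fold degenerate third positions: 4.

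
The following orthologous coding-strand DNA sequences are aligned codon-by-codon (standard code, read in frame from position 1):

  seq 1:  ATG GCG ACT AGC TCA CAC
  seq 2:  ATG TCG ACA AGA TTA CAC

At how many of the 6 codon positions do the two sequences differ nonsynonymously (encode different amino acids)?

Codon 1: ATG Met / ATG Met — identical.
Codon 2: GCG Ala / TCG Ser — nonsynonymous.
Codon 3: ACT Thr / ACA Thr — synonymous.
Codon 4: AGC Ser / AGA Arg — nonsynonymous.
Codon 5: TCA Ser / TTA Leu — nonsynonymous.
Codon 6: CAC His / CAC His — identical.
Nonsynonymous differences: 3.

3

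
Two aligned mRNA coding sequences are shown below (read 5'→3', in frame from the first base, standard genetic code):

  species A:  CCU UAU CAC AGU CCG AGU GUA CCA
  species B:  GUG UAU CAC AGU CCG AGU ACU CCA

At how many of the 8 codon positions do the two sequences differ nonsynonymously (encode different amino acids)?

2

Codon 1: CCU Pro / GUG Val — nonsynonymous.
Codon 2: UAU Tyr / UAU Tyr — identical.
Codon 3: CAC His / CAC His — identical.
Codon 4: AGU Ser / AGU Ser — identical.
Codon 5: CCG Pro / CCG Pro — identical.
Codon 6: AGU Ser / AGU Ser — identical.
Codon 7: GUA Val / ACU Thr — nonsynonymous.
Codon 8: CCA Pro / CCA Pro — identical.
Nonsynonymous differences: 2.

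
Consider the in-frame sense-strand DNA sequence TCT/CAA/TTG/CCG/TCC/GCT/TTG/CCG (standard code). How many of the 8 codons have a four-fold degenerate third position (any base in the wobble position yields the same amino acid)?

5

Codon 1 TCT (Ser): third position 4-fold.
Codon 2 CAA (Gln): third position 2-fold.
Codon 3 TTG (Leu): third position 2-fold.
Codon 4 CCG (Pro): third position 4-fold.
Codon 5 TCC (Ser): third position 4-fold.
Codon 6 GCT (Ala): third position 4-fold.
Codon 7 TTG (Leu): third position 2-fold.
Codon 8 CCG (Pro): third position 4-fold.
Four-fold degenerate third positions: 5.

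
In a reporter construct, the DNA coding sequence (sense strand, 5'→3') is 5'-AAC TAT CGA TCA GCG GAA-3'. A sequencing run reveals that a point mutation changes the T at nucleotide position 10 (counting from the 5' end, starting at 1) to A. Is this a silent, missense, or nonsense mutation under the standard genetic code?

missense

Position 10 falls in codon 4: TCA → Ser.
After the substitution the codon is ACA → Thr.
Ser ≠ Thr, so this is a missense mutation.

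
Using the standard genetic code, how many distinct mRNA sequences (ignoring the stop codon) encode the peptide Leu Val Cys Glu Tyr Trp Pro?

Leu: 6 codons.
Val: 4 codons.
Cys: 2 codons.
Glu: 2 codons.
Tyr: 2 codons.
Trp: 1 codon.
Pro: 4 codons.
6 × 4 × 2 × 2 × 2 × 1 × 4 = 768.

768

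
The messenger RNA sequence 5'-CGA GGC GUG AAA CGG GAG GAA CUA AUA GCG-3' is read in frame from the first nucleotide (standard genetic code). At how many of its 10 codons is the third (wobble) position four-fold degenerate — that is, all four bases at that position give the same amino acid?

6

Codon 1 CGA (Arg): third position 4-fold.
Codon 2 GGC (Gly): third position 4-fold.
Codon 3 GUG (Val): third position 4-fold.
Codon 4 AAA (Lys): third position 2-fold.
Codon 5 CGG (Arg): third position 4-fold.
Codon 6 GAG (Glu): third position 2-fold.
Codon 7 GAA (Glu): third position 2-fold.
Codon 8 CUA (Leu): third position 4-fold.
Codon 9 AUA (Ile): third position 3-fold.
Codon 10 GCG (Ala): third position 4-fold.
Four-fold degenerate third positions: 6.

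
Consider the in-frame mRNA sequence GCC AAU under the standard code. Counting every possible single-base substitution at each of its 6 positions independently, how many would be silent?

4

Codon 1 (GCC, Ala): 3 synonymous substitutions.
Codon 2 (AAU, Asn): 1 synonymous substitution.
Total: 3 + 1 = 4.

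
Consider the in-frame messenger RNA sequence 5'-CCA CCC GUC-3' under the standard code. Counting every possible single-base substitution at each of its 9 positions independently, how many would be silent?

9

Codon 1 (CCA, Pro): 3 synonymous substitutions.
Codon 2 (CCC, Pro): 3 synonymous substitutions.
Codon 3 (GUC, Val): 3 synonymous substitutions.
Total: 3 + 3 + 3 = 9.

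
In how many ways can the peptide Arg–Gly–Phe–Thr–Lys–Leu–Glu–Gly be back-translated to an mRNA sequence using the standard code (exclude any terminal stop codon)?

18432

Arg: 6 codons.
Gly: 4 codons.
Phe: 2 codons.
Thr: 4 codons.
Lys: 2 codons.
Leu: 6 codons.
Glu: 2 codons.
Gly: 4 codons.
6 × 4 × 2 × 4 × 2 × 6 × 2 × 4 = 18432.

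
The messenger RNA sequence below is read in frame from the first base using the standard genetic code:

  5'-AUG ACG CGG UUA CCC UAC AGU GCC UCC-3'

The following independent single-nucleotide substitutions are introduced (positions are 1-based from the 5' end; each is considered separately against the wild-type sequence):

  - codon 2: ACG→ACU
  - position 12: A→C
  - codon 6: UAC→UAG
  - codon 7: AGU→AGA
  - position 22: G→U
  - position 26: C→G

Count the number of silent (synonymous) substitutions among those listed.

Codon 2: ACG (Thr) → ACU (Thr) — synonymous.
Codon 4: UUA (Leu) → UUC (Phe) — missense.
Codon 6: UAC (Tyr) → UAG (Stop) — nonsense.
Codon 7: AGU (Ser) → AGA (Arg) — missense.
Codon 8: GCC (Ala) → UCC (Ser) — missense.
Codon 9: UCC (Ser) → UGC (Cys) — missense.
Synonymous: 1 of 6.

1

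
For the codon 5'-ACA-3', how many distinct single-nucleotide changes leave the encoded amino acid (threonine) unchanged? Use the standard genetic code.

Position 1: none → 0 synonymous.
Position 2: none → 0 synonymous.
Position 3: ACT, ACC, ACG → 3 synonymous.
Total: 0 + 0 + 3 = 3.

3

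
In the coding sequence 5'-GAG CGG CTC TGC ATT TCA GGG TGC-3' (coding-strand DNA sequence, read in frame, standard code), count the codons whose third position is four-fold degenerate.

4

Codon 1 GAG (Glu): third position 2-fold.
Codon 2 CGG (Arg): third position 4-fold.
Codon 3 CTC (Leu): third position 4-fold.
Codon 4 TGC (Cys): third position 2-fold.
Codon 5 ATT (Ile): third position 3-fold.
Codon 6 TCA (Ser): third position 4-fold.
Codon 7 GGG (Gly): third position 4-fold.
Codon 8 TGC (Cys): third position 2-fold.
Four-fold degenerate third positions: 4.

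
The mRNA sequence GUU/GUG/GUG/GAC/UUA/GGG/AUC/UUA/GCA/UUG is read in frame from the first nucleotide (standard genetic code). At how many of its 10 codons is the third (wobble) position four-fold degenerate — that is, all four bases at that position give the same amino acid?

Codon 1 GUU (Val): third position 4-fold.
Codon 2 GUG (Val): third position 4-fold.
Codon 3 GUG (Val): third position 4-fold.
Codon 4 GAC (Asp): third position 2-fold.
Codon 5 UUA (Leu): third position 2-fold.
Codon 6 GGG (Gly): third position 4-fold.
Codon 7 AUC (Ile): third position 3-fold.
Codon 8 UUA (Leu): third position 2-fold.
Codon 9 GCA (Ala): third position 4-fold.
Codon 10 UUG (Leu): third position 2-fold.
Four-fold degenerate third positions: 5.

5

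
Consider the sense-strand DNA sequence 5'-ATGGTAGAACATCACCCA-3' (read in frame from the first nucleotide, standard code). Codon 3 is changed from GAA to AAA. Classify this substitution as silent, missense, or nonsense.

Position 7 falls in codon 3: GAA → Glu.
After the substitution the codon is AAA → Lys.
Glu ≠ Lys, so this is a missense mutation.

missense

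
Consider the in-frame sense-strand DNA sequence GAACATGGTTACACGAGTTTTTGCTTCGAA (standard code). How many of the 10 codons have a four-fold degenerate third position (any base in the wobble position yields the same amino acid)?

2

Codon 1 GAA (Glu): third position 2-fold.
Codon 2 CAT (His): third position 2-fold.
Codon 3 GGT (Gly): third position 4-fold.
Codon 4 TAC (Tyr): third position 2-fold.
Codon 5 ACG (Thr): third position 4-fold.
Codon 6 AGT (Ser): third position 2-fold.
Codon 7 TTT (Phe): third position 2-fold.
Codon 8 TGC (Cys): third position 2-fold.
Codon 9 TTC (Phe): third position 2-fold.
Codon 10 GAA (Glu): third position 2-fold.
Four-fold degenerate third positions: 2.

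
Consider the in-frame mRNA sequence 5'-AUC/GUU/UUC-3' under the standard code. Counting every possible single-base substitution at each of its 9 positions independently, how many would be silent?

6

Codon 1 (AUC, Ile): 2 synonymous substitutions.
Codon 2 (GUU, Val): 3 synonymous substitutions.
Codon 3 (UUC, Phe): 1 synonymous substitution.
Total: 2 + 3 + 1 = 6.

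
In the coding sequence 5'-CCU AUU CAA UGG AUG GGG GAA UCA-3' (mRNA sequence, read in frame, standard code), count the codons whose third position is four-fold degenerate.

3

Codon 1 CCU (Pro): third position 4-fold.
Codon 2 AUU (Ile): third position 3-fold.
Codon 3 CAA (Gln): third position 2-fold.
Codon 4 UGG (Trp): third position 1-fold.
Codon 5 AUG (Met): third position 1-fold.
Codon 6 GGG (Gly): third position 4-fold.
Codon 7 GAA (Glu): third position 2-fold.
Codon 8 UCA (Ser): third position 4-fold.
Four-fold degenerate third positions: 3.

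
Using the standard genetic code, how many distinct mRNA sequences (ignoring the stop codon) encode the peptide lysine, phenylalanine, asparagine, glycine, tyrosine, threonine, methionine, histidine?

512

Lys: 2 codons.
Phe: 2 codons.
Asn: 2 codons.
Gly: 4 codons.
Tyr: 2 codons.
Thr: 4 codons.
Met: 1 codon.
His: 2 codons.
2 × 2 × 2 × 4 × 2 × 4 × 1 × 2 = 512.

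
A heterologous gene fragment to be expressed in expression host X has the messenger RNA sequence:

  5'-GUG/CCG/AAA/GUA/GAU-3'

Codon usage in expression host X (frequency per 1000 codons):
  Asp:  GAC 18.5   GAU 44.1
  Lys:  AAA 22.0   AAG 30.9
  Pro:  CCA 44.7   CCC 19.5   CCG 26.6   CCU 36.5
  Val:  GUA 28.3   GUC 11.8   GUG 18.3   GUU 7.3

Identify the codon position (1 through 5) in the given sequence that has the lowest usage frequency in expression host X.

Codon 1 GUG (Val): 18.3 per 1000.
Codon 2 CCG (Pro): 26.6 per 1000.
Codon 3 AAA (Lys): 22.0 per 1000.
Codon 4 GUA (Val): 28.3 per 1000.
Codon 5 GAU (Asp): 44.1 per 1000.
Lowest frequency is 18.3 at codon 1.

1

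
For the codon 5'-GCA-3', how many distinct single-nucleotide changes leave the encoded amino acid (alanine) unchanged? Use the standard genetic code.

Position 1: none → 0 synonymous.
Position 2: none → 0 synonymous.
Position 3: GCU, GCC, GCG → 3 synonymous.
Total: 0 + 0 + 3 = 3.

3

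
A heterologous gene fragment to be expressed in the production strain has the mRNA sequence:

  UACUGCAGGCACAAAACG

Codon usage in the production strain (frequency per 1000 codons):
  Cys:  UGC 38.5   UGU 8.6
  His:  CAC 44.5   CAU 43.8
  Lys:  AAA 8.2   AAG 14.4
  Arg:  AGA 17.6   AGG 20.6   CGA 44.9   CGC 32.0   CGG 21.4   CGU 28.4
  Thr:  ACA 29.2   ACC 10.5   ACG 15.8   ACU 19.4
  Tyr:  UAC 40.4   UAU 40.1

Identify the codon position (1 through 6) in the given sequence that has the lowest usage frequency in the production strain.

Codon 1 UAC (Tyr): 40.4 per 1000.
Codon 2 UGC (Cys): 38.5 per 1000.
Codon 3 AGG (Arg): 20.6 per 1000.
Codon 4 CAC (His): 44.5 per 1000.
Codon 5 AAA (Lys): 8.2 per 1000.
Codon 6 ACG (Thr): 15.8 per 1000.
Lowest frequency is 8.2 at codon 5.

5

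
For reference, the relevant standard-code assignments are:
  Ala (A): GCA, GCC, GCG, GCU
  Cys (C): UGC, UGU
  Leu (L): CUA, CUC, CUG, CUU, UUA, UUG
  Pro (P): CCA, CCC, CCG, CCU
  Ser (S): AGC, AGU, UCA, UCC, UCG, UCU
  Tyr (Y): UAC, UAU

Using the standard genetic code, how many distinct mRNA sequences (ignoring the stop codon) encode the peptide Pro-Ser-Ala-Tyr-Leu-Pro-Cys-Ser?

55296

Pro: 4 codons.
Ser: 6 codons.
Ala: 4 codons.
Tyr: 2 codons.
Leu: 6 codons.
Pro: 4 codons.
Cys: 2 codons.
Ser: 6 codons.
4 × 6 × 4 × 2 × 6 × 4 × 2 × 6 = 55296.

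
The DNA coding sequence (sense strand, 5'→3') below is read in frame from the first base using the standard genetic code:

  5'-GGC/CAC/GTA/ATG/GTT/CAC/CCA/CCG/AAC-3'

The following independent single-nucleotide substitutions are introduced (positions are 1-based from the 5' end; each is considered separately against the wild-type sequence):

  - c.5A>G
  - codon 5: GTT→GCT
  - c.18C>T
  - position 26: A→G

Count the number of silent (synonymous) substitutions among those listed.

Codon 2: CAC (His) → CGC (Arg) — missense.
Codon 5: GTT (Val) → GCT (Ala) — missense.
Codon 6: CAC (His) → CAT (His) — synonymous.
Codon 9: AAC (Asn) → AGC (Ser) — missense.
Synonymous: 1 of 4.

1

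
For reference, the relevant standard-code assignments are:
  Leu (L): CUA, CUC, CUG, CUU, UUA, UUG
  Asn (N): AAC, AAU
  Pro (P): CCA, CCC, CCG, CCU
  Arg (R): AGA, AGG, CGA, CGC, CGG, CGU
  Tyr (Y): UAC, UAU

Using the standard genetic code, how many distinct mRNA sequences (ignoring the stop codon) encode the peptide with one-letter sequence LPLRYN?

3456

Leu: 6 codons.
Pro: 4 codons.
Leu: 6 codons.
Arg: 6 codons.
Tyr: 2 codons.
Asn: 2 codons.
6 × 4 × 6 × 6 × 2 × 2 = 3456.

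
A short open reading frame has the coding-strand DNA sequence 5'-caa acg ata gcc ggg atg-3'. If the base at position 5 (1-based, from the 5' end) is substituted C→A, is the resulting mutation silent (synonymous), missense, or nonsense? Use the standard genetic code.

missense

Position 5 falls in codon 2: ACG → Thr.
After the substitution the codon is AAG → Lys.
Thr ≠ Lys, so this is a missense mutation.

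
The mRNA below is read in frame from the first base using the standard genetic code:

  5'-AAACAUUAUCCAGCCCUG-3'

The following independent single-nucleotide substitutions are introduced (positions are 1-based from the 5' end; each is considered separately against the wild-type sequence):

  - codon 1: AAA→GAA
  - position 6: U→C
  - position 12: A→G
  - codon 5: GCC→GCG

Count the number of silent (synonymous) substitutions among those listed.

3

Codon 1: AAA (Lys) → GAA (Glu) — missense.
Codon 2: CAU (His) → CAC (His) — synonymous.
Codon 4: CCA (Pro) → CCG (Pro) — synonymous.
Codon 5: GCC (Ala) → GCG (Ala) — synonymous.
Synonymous: 3 of 4.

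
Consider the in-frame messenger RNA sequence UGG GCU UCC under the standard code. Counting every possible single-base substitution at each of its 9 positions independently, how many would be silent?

6

Codon 1 (UGG, Trp): 0 synonymous substitutions.
Codon 2 (GCU, Ala): 3 synonymous substitutions.
Codon 3 (UCC, Ser): 3 synonymous substitutions.
Total: 0 + 3 + 3 = 6.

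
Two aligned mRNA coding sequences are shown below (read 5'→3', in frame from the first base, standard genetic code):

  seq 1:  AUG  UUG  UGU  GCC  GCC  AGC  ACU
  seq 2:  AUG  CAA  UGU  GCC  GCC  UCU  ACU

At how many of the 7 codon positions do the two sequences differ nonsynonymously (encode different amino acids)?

1

Codon 1: AUG Met / AUG Met — identical.
Codon 2: UUG Leu / CAA Gln — nonsynonymous.
Codon 3: UGU Cys / UGU Cys — identical.
Codon 4: GCC Ala / GCC Ala — identical.
Codon 5: GCC Ala / GCC Ala — identical.
Codon 6: AGC Ser / UCU Ser — synonymous.
Codon 7: ACU Thr / ACU Thr — identical.
Nonsynonymous differences: 1.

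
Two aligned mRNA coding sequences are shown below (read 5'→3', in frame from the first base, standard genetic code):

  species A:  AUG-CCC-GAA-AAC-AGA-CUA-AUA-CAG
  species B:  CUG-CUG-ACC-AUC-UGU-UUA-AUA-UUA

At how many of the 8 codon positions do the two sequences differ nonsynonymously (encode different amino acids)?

6

Codon 1: AUG Met / CUG Leu — nonsynonymous.
Codon 2: CCC Pro / CUG Leu — nonsynonymous.
Codon 3: GAA Glu / ACC Thr — nonsynonymous.
Codon 4: AAC Asn / AUC Ile — nonsynonymous.
Codon 5: AGA Arg / UGU Cys — nonsynonymous.
Codon 6: CUA Leu / UUA Leu — synonymous.
Codon 7: AUA Ile / AUA Ile — identical.
Codon 8: CAG Gln / UUA Leu — nonsynonymous.
Nonsynonymous differences: 6.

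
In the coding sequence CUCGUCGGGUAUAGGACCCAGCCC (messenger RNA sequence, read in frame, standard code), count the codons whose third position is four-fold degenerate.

5

Codon 1 CUC (Leu): third position 4-fold.
Codon 2 GUC (Val): third position 4-fold.
Codon 3 GGG (Gly): third position 4-fold.
Codon 4 UAU (Tyr): third position 2-fold.
Codon 5 AGG (Arg): third position 2-fold.
Codon 6 ACC (Thr): third position 4-fold.
Codon 7 CAG (Gln): third position 2-fold.
Codon 8 CCC (Pro): third position 4-fold.
Four-fold degenerate third positions: 5.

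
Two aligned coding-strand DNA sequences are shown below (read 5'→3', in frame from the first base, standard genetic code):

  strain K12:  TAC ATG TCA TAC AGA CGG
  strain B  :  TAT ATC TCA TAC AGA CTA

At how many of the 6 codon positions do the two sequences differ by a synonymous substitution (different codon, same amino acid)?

1

Codon 1: TAC Tyr / TAT Tyr — synonymous.
Codon 2: ATG Met / ATC Ile — nonsynonymous.
Codon 3: TCA Ser / TCA Ser — identical.
Codon 4: TAC Tyr / TAC Tyr — identical.
Codon 5: AGA Arg / AGA Arg — identical.
Codon 6: CGG Arg / CTA Leu — nonsynonymous.
Synonymous differences: 1.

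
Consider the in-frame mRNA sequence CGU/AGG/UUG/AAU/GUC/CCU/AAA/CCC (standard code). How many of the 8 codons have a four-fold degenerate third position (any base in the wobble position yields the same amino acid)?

4

Codon 1 CGU (Arg): third position 4-fold.
Codon 2 AGG (Arg): third position 2-fold.
Codon 3 UUG (Leu): third position 2-fold.
Codon 4 AAU (Asn): third position 2-fold.
Codon 5 GUC (Val): third position 4-fold.
Codon 6 CCU (Pro): third position 4-fold.
Codon 7 AAA (Lys): third position 2-fold.
Codon 8 CCC (Pro): third position 4-fold.
Four-fold degenerate third positions: 4.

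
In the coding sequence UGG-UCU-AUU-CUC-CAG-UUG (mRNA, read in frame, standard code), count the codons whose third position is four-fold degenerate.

Codon 1 UGG (Trp): third position 1-fold.
Codon 2 UCU (Ser): third position 4-fold.
Codon 3 AUU (Ile): third position 3-fold.
Codon 4 CUC (Leu): third position 4-fold.
Codon 5 CAG (Gln): third position 2-fold.
Codon 6 UUG (Leu): third position 2-fold.
Four-fold degenerate third positions: 2.

2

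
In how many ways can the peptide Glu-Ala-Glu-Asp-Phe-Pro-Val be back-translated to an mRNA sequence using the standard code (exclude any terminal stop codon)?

1024

Glu: 2 codons.
Ala: 4 codons.
Glu: 2 codons.
Asp: 2 codons.
Phe: 2 codons.
Pro: 4 codons.
Val: 4 codons.
2 × 4 × 2 × 2 × 2 × 4 × 4 = 1024.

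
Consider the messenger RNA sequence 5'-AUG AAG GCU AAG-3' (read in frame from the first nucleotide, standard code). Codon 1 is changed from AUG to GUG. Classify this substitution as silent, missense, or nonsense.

missense

Position 1 falls in codon 1: AUG → Met.
After the substitution the codon is GUG → Val.
Met ≠ Val, so this is a missense mutation.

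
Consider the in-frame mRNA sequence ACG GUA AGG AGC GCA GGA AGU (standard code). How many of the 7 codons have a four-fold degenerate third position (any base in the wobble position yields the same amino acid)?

4

Codon 1 ACG (Thr): third position 4-fold.
Codon 2 GUA (Val): third position 4-fold.
Codon 3 AGG (Arg): third position 2-fold.
Codon 4 AGC (Ser): third position 2-fold.
Codon 5 GCA (Ala): third position 4-fold.
Codon 6 GGA (Gly): third position 4-fold.
Codon 7 AGU (Ser): third position 2-fold.
Four-fold degenerate third positions: 4.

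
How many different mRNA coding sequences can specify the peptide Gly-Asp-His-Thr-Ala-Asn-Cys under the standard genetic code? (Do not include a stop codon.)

1024

Gly: 4 codons.
Asp: 2 codons.
His: 2 codons.
Thr: 4 codons.
Ala: 4 codons.
Asn: 2 codons.
Cys: 2 codons.
4 × 2 × 2 × 4 × 4 × 2 × 2 = 1024.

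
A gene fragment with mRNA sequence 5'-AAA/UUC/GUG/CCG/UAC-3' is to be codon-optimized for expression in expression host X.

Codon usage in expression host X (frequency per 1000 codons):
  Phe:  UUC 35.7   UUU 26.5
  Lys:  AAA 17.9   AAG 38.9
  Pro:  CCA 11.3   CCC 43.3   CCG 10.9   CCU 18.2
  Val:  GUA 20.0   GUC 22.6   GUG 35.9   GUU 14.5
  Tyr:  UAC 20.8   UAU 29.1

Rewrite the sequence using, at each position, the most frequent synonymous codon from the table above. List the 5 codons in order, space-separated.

Codon 1 (Lys): best is AAG at 38.9.
Codon 2 (Phe): best is UUC at 35.7.
Codon 3 (Val): best is GUG at 35.9.
Codon 4 (Pro): best is CCC at 43.3.
Codon 5 (Tyr): best is UAU at 29.1.

AAG UUC GUG CCC UAU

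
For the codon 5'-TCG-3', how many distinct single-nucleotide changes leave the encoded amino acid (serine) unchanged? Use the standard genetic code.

Position 1: none → 0 synonymous.
Position 2: none → 0 synonymous.
Position 3: TCT, TCC, TCA → 3 synonymous.
Total: 0 + 0 + 3 = 3.

3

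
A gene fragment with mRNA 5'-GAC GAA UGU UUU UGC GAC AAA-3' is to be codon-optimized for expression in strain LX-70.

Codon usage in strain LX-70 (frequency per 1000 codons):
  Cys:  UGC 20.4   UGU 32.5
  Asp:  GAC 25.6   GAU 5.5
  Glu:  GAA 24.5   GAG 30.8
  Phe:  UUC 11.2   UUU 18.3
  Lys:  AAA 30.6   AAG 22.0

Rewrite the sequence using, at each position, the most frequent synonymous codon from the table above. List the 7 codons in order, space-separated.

Codon 1 (Asp): best is GAC at 25.6.
Codon 2 (Glu): best is GAG at 30.8.
Codon 3 (Cys): best is UGU at 32.5.
Codon 4 (Phe): best is UUU at 18.3.
Codon 5 (Cys): best is UGU at 32.5.
Codon 6 (Asp): best is GAC at 25.6.
Codon 7 (Lys): best is AAA at 30.6.

GAC GAG UGU UUU UGU GAC AAA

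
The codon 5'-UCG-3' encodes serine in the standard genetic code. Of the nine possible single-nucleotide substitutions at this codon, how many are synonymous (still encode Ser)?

3

Position 1: none → 0 synonymous.
Position 2: none → 0 synonymous.
Position 3: UCU, UCC, UCA → 3 synonymous.
Total: 0 + 0 + 3 = 3.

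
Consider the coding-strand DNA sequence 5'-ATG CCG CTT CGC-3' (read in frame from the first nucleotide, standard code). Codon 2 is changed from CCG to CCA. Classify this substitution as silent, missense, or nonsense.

Position 6 falls in codon 2: CCG → Pro.
After the substitution the codon is CCA → Pro.
Both encode Pro, so the change is synonymous.

silent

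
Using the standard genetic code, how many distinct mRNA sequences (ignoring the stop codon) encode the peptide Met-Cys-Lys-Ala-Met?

16

Met: 1 codon.
Cys: 2 codons.
Lys: 2 codons.
Ala: 4 codons.
Met: 1 codon.
1 × 2 × 2 × 4 × 1 = 16.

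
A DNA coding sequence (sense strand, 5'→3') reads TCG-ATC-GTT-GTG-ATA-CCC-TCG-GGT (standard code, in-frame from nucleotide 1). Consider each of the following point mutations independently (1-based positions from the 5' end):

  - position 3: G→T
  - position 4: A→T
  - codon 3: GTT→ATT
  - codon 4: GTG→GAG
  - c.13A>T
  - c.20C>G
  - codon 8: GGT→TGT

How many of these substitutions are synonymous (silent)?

Codon 1: TCG (Ser) → TCT (Ser) — synonymous.
Codon 2: ATC (Ile) → TTC (Phe) — missense.
Codon 3: GTT (Val) → ATT (Ile) — missense.
Codon 4: GTG (Val) → GAG (Glu) — missense.
Codon 5: ATA (Ile) → TTA (Leu) — missense.
Codon 7: TCG (Ser) → TGG (Trp) — missense.
Codon 8: GGT (Gly) → TGT (Cys) — missense.
Synonymous: 1 of 7.

1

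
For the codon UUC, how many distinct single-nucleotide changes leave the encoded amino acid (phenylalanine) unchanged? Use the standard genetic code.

Position 1: none → 0 synonymous.
Position 2: none → 0 synonymous.
Position 3: UUU → 1 synonymous.
Total: 0 + 0 + 1 = 1.

1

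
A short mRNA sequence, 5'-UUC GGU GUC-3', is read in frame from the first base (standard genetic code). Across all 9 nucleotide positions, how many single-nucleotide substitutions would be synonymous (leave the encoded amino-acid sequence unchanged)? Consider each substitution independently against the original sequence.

7

Codon 1 (UUC, Phe): 1 synonymous substitution.
Codon 2 (GGU, Gly): 3 synonymous substitutions.
Codon 3 (GUC, Val): 3 synonymous substitutions.
Total: 1 + 3 + 3 = 7.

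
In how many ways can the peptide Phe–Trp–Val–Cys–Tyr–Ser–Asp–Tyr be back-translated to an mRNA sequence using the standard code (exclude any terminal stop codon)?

768

Phe: 2 codons.
Trp: 1 codon.
Val: 4 codons.
Cys: 2 codons.
Tyr: 2 codons.
Ser: 6 codons.
Asp: 2 codons.
Tyr: 2 codons.
2 × 1 × 4 × 2 × 2 × 6 × 2 × 2 = 768.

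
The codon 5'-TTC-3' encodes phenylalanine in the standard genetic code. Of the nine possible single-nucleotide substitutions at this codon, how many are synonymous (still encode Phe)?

Position 1: none → 0 synonymous.
Position 2: none → 0 synonymous.
Position 3: TTT → 1 synonymous.
Total: 0 + 0 + 1 = 1.

1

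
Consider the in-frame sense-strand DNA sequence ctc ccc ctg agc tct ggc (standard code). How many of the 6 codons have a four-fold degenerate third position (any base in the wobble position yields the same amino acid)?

5

Codon 1 CTC (Leu): third position 4-fold.
Codon 2 CCC (Pro): third position 4-fold.
Codon 3 CTG (Leu): third position 4-fold.
Codon 4 AGC (Ser): third position 2-fold.
Codon 5 TCT (Ser): third position 4-fold.
Codon 6 GGC (Gly): third position 4-fold.
Four-fold degenerate third positions: 5.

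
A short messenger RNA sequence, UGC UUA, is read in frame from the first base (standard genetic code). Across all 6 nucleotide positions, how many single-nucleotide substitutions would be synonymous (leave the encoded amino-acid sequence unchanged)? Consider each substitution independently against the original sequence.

3

Codon 1 (UGC, Cys): 1 synonymous substitution.
Codon 2 (UUA, Leu): 2 synonymous substitutions.
Total: 1 + 2 = 3.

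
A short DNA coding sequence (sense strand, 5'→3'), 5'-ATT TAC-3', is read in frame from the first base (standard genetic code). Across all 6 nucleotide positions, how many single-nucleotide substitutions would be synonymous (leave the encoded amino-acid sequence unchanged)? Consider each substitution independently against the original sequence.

3

Codon 1 (ATT, Ile): 2 synonymous substitutions.
Codon 2 (TAC, Tyr): 1 synonymous substitution.
Total: 2 + 1 = 3.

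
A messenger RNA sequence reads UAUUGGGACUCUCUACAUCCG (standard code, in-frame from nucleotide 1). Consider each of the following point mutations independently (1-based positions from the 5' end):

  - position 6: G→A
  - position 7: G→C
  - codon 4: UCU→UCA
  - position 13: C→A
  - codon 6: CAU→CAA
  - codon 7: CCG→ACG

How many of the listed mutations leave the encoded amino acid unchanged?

Codon 2: UGG (Trp) → UGA (Stop) — nonsense.
Codon 3: GAC (Asp) → CAC (His) — missense.
Codon 4: UCU (Ser) → UCA (Ser) — synonymous.
Codon 5: CUA (Leu) → AUA (Ile) — missense.
Codon 6: CAU (His) → CAA (Gln) — missense.
Codon 7: CCG (Pro) → ACG (Thr) — missense.
Synonymous: 1 of 6.

1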